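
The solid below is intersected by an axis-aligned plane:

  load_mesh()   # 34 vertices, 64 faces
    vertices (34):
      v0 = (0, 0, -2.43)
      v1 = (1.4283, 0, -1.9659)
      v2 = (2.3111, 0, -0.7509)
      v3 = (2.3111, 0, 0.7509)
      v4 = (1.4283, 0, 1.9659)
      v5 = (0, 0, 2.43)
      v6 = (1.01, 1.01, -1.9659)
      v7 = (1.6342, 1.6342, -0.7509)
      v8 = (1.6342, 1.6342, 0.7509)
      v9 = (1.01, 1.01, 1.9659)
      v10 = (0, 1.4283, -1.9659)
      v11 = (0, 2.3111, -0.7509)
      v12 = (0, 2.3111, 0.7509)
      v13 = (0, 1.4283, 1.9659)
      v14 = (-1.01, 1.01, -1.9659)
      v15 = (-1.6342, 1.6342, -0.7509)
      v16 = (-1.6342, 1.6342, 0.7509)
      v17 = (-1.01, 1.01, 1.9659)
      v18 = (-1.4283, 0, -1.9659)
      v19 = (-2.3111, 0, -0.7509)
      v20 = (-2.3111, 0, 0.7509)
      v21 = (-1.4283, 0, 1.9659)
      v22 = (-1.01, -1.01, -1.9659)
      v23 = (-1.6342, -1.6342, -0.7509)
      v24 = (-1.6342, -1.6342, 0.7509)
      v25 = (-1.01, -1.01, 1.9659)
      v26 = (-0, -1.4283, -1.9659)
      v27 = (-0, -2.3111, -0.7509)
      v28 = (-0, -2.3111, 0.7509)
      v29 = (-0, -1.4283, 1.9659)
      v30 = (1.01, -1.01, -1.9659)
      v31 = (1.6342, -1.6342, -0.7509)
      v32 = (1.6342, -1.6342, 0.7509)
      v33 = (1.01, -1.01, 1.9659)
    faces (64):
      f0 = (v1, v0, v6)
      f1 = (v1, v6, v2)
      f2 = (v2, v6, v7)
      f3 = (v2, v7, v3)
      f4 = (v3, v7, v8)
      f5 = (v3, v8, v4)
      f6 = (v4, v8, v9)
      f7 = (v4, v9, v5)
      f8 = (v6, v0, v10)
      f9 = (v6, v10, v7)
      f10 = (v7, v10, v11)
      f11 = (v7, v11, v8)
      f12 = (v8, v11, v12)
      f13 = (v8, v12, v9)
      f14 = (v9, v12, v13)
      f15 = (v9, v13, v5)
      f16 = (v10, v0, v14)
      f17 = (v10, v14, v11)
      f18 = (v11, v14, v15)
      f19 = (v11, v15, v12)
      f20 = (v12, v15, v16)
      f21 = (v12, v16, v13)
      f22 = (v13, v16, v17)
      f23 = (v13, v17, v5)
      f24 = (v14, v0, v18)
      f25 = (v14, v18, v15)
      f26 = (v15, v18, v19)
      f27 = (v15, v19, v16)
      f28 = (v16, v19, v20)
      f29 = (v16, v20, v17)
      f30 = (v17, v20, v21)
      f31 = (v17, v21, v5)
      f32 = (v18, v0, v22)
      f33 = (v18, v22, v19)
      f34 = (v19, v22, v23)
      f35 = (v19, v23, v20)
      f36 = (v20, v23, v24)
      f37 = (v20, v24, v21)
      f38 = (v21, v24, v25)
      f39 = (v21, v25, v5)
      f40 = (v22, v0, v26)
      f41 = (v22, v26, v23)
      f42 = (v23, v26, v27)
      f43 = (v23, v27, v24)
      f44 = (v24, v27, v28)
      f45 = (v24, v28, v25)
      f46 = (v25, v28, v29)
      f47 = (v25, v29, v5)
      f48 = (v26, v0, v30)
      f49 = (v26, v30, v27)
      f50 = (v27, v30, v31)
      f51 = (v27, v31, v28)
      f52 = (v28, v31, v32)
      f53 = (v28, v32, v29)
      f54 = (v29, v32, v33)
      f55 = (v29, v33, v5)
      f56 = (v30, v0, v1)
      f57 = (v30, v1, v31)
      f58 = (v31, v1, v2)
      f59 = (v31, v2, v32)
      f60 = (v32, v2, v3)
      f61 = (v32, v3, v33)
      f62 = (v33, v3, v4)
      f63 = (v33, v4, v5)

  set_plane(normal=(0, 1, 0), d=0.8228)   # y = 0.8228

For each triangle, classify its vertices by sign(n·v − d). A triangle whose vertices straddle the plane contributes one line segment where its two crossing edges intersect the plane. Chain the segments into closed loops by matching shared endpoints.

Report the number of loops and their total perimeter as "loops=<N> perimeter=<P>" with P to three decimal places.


loops=1 perimeter=13.445

Straddling triangles (20 of 64):
  (v1,v0,v6) [--+] → (0.8228, 0.8228, -2.05192)–(1.08753, 0.8228, -1.9659)  len=0.2784
  (v1,v6,v2) [-+-] → (1.08753, 0.8228, -1.9659)–(1.25115, 0.8228, -1.7407)  len=0.2784
  (v2,v6,v7) [-++] → (1.25115, 0.8228, -1.7407)–(1.97029, 0.8228, -0.7509)  len=1.2235
  (v2,v7,v3) [-+-] → (1.97029, 0.8228, -0.7509)–(1.97029, 0.8228, -0.0052382)  len=0.7457
  (v3,v7,v8) [-++] → (1.97029, 0.8228, -0.0052382)–(1.97029, 0.8228, 0.7509)  len=0.7561
  (v3,v8,v4) [-+-] → (1.97029, 0.8228, 0.7509)–(1.53197, 0.8228, 1.35416)  len=0.7457
  (v4,v8,v9) [-++] → (1.53197, 0.8228, 1.35416)–(1.08753, 0.8228, 1.9659)  len=0.7561
  (v4,v9,v5) [-+-] → (1.08753, 0.8228, 1.9659)–(0.8228, 0.8228, 2.05192)  len=0.2784
  (v6,v0,v10) [+-+] → (0.8228, 0.8228, -2.05192)–(0, 0.8228, -2.16265)  len=0.8302
  (v9,v13,v5) [++-] → (0, 0.8228, 2.16265)–(0.8228, 0.8228, 2.05192)  len=0.8302
  (v10,v0,v14) [+-+] → (0, 0.8228, -2.16265)–(-0.8228, 0.8228, -2.05192)  len=0.8302
  (v13,v17,v5) [++-] → (-0.8228, 0.8228, 2.05192)–(0, 0.8228, 2.16265)  len=0.8302
  (v14,v0,v18) [+--] → (-0.8228, 0.8228, -2.05192)–(-1.08753, 0.8228, -1.9659)  len=0.2784
  (v14,v18,v15) [+-+] → (-1.08753, 0.8228, -1.9659)–(-1.53197, 0.8228, -1.35416)  len=0.7561
  (v15,v18,v19) [+--] → (-1.53197, 0.8228, -1.35416)–(-1.97029, 0.8228, -0.7509)  len=0.7457
  (v15,v19,v16) [+-+] → (-1.97029, 0.8228, -0.7509)–(-1.97029, 0.8228, 0.0052382)  len=0.7561
  (v16,v19,v20) [+--] → (-1.97029, 0.8228, 0.0052382)–(-1.97029, 0.8228, 0.7509)  len=0.7457
  (v16,v20,v17) [+-+] → (-1.97029, 0.8228, 0.7509)–(-1.25115, 0.8228, 1.7407)  len=1.2235
  (v17,v20,v21) [+--] → (-1.25115, 0.8228, 1.7407)–(-1.08753, 0.8228, 1.9659)  len=0.2784
  (v17,v21,v5) [+--] → (-1.08753, 0.8228, 1.9659)–(-0.8228, 0.8228, 2.05192)  len=0.2784

Chained into 1 loop(s):
  loop 1: 20 segments, perimeter = 13.4452
Total perimeter = 13.445


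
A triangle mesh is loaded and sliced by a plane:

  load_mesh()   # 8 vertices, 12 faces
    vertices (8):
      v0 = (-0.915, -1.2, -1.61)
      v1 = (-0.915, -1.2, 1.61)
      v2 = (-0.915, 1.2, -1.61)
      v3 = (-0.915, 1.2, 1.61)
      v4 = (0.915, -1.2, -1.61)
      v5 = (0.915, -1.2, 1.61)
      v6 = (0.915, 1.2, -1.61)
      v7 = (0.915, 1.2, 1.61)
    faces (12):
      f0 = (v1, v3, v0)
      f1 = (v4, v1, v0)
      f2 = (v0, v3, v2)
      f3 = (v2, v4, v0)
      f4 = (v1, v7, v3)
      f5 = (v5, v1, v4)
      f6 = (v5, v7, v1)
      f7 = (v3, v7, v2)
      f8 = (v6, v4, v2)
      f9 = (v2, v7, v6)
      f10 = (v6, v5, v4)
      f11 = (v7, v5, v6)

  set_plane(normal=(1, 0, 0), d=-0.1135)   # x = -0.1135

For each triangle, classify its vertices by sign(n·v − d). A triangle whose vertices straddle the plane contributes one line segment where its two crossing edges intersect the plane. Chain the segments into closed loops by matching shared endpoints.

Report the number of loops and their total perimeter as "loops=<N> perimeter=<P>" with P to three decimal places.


Straddling triangles (8 of 12):
  (v4,v1,v0) [+--] → (-0.1135, -1.2, 0.19971)–(-0.1135, -1.2, -1.61)  len=1.8097
  (v2,v4,v0) [-+-] → (-0.1135, 0.148852, -1.61)–(-0.1135, -1.2, -1.61)  len=1.3489
  (v1,v7,v3) [-+-] → (-0.1135, -0.148852, 1.61)–(-0.1135, 1.2, 1.61)  len=1.3489
  (v5,v1,v4) [+-+] → (-0.1135, -1.2, 1.61)–(-0.1135, -1.2, 0.19971)  len=1.4103
  (v5,v7,v1) [++-] → (-0.1135, -0.148852, 1.61)–(-0.1135, -1.2, 1.61)  len=1.0511
  (v3,v7,v2) [-+-] → (-0.1135, 1.2, 1.61)–(-0.1135, 1.2, -0.19971)  len=1.8097
  (v6,v4,v2) [++-] → (-0.1135, 0.148852, -1.61)–(-0.1135, 1.2, -1.61)  len=1.0511
  (v2,v7,v6) [-++] → (-0.1135, 1.2, -0.19971)–(-0.1135, 1.2, -1.61)  len=1.4103

Chained into 1 loop(s):
  loop 1: 8 segments, perimeter = 11.2400
Total perimeter = 11.240

loops=1 perimeter=11.240


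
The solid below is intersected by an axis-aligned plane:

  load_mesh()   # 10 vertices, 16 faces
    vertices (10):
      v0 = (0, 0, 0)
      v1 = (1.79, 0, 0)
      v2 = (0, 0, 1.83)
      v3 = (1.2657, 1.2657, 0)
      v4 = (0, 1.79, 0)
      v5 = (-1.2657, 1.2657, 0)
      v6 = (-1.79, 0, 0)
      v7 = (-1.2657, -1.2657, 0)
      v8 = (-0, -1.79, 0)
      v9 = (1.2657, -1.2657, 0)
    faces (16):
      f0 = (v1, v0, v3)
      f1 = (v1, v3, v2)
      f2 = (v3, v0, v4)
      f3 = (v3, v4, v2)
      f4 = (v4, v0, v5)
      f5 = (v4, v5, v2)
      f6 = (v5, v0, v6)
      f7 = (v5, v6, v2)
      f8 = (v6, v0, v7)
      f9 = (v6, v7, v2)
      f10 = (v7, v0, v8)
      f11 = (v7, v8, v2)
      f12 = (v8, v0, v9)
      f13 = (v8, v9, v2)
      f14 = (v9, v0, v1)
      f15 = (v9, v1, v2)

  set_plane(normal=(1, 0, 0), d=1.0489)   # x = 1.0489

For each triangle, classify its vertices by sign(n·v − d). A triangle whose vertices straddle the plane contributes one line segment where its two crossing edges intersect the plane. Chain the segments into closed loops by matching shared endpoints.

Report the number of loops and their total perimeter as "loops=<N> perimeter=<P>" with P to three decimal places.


loops=1 perimeter=5.866

Straddling triangles (8 of 16):
  (v1,v0,v3) [+-+] → (1.0489, 0, 0)–(1.0489, 1.0489, 0)  len=1.0489
  (v1,v3,v2) [++-] → (1.0489, 1.0489, 0.313458)–(1.0489, 0, 0.757661)  len=1.1391
  (v3,v0,v4) [+--] → (1.0489, 1.0489, 0)–(1.0489, 1.35551, 0)  len=0.3066
  (v3,v4,v2) [+--] → (1.0489, 1.35551, 0)–(1.0489, 1.0489, 0.313458)  len=0.4385
  (v8,v0,v9) [--+] → (1.0489, -1.0489, 0)–(1.0489, -1.35551, 0)  len=0.3066
  (v8,v9,v2) [-+-] → (1.0489, -1.35551, 0)–(1.0489, -1.0489, 0.313458)  len=0.4385
  (v9,v0,v1) [+-+] → (1.0489, -1.0489, 0)–(1.0489, 0, 0)  len=1.0489
  (v9,v1,v2) [++-] → (1.0489, 0, 0.757661)–(1.0489, -1.0489, 0.313458)  len=1.1391

Chained into 1 loop(s):
  loop 1: 8 segments, perimeter = 5.8661
Total perimeter = 5.866


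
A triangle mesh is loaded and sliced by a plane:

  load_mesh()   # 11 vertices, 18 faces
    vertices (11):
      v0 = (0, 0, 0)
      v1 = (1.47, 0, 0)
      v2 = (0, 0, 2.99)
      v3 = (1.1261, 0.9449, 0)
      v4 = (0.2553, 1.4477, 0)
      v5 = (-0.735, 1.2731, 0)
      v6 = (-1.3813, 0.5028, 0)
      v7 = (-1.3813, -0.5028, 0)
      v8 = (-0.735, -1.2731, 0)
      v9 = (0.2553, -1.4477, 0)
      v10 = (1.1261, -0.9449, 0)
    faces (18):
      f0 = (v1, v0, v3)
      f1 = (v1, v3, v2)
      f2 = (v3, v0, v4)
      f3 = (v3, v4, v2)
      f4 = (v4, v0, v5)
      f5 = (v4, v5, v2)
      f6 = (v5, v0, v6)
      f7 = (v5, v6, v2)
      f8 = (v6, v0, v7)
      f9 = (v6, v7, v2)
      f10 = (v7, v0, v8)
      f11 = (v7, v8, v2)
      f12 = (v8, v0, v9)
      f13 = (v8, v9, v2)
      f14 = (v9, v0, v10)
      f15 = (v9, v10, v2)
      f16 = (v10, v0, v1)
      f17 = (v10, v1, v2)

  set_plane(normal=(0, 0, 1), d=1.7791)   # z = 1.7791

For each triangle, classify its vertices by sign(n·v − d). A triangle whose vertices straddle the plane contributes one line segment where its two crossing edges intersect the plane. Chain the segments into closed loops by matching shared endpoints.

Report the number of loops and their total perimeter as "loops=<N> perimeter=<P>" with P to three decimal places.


Straddling triangles (9 of 18):
  (v1,v3,v2) [--+] → (0.456052, 0.382669, 1.7791)–(0.595325, 0, 1.7791)  len=0.4072
  (v3,v4,v2) [--+] → (0.103392, 0.586294, 1.7791)–(0.456052, 0.382669, 1.7791)  len=0.4072
  (v4,v5,v2) [--+] → (-0.297663, 0.515584, 1.7791)–(0.103392, 0.586294, 1.7791)  len=0.4072
  (v5,v6,v2) [--+] → (-0.559403, 0.203626, 1.7791)–(-0.297663, 0.515584, 1.7791)  len=0.4072
  (v6,v7,v2) [--+] → (-0.559403, -0.203626, 1.7791)–(-0.559403, 0.203626, 1.7791)  len=0.4073
  (v7,v8,v2) [--+] → (-0.297663, -0.515584, 1.7791)–(-0.559403, -0.203626, 1.7791)  len=0.4072
  (v8,v9,v2) [--+] → (0.103392, -0.586294, 1.7791)–(-0.297663, -0.515584, 1.7791)  len=0.4072
  (v9,v10,v2) [--+] → (0.456052, -0.382669, 1.7791)–(0.103392, -0.586294, 1.7791)  len=0.4072
  (v10,v1,v2) [--+] → (0.595325, 0, 1.7791)–(0.456052, -0.382669, 1.7791)  len=0.4072

Chained into 1 loop(s):
  loop 1: 9 segments, perimeter = 3.6651
Total perimeter = 3.665

loops=1 perimeter=3.665


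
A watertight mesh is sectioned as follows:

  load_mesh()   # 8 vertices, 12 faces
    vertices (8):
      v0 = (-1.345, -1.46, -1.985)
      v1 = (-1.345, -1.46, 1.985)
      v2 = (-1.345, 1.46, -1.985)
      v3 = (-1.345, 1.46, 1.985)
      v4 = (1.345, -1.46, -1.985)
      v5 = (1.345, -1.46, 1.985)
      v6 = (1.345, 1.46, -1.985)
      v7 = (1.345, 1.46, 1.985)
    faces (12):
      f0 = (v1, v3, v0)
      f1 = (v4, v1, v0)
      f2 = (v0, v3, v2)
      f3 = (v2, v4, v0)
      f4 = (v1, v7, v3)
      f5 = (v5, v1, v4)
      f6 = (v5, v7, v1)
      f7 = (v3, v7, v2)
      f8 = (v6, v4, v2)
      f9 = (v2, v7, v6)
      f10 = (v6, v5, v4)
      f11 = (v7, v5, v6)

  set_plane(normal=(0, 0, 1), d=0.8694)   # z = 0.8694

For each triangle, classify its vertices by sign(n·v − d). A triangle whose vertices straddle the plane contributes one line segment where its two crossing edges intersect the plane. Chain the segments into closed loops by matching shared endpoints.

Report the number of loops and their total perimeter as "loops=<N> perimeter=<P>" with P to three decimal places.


loops=1 perimeter=11.220

Straddling triangles (8 of 12):
  (v1,v3,v0) [++-] → (-1.345, 0.639458, 0.8694)–(-1.345, -1.46, 0.8694)  len=2.0995
  (v4,v1,v0) [-+-] → (-0.58909, -1.46, 0.8694)–(-1.345, -1.46, 0.8694)  len=0.7559
  (v0,v3,v2) [-+-] → (-1.345, 0.639458, 0.8694)–(-1.345, 1.46, 0.8694)  len=0.8205
  (v5,v1,v4) [++-] → (-0.58909, -1.46, 0.8694)–(1.345, -1.46, 0.8694)  len=1.9341
  (v3,v7,v2) [++-] → (0.58909, 1.46, 0.8694)–(-1.345, 1.46, 0.8694)  len=1.9341
  (v2,v7,v6) [-+-] → (0.58909, 1.46, 0.8694)–(1.345, 1.46, 0.8694)  len=0.7559
  (v6,v5,v4) [-+-] → (1.345, -0.639458, 0.8694)–(1.345, -1.46, 0.8694)  len=0.8205
  (v7,v5,v6) [++-] → (1.345, -0.639458, 0.8694)–(1.345, 1.46, 0.8694)  len=2.0995

Chained into 1 loop(s):
  loop 1: 8 segments, perimeter = 11.2200
Total perimeter = 11.220


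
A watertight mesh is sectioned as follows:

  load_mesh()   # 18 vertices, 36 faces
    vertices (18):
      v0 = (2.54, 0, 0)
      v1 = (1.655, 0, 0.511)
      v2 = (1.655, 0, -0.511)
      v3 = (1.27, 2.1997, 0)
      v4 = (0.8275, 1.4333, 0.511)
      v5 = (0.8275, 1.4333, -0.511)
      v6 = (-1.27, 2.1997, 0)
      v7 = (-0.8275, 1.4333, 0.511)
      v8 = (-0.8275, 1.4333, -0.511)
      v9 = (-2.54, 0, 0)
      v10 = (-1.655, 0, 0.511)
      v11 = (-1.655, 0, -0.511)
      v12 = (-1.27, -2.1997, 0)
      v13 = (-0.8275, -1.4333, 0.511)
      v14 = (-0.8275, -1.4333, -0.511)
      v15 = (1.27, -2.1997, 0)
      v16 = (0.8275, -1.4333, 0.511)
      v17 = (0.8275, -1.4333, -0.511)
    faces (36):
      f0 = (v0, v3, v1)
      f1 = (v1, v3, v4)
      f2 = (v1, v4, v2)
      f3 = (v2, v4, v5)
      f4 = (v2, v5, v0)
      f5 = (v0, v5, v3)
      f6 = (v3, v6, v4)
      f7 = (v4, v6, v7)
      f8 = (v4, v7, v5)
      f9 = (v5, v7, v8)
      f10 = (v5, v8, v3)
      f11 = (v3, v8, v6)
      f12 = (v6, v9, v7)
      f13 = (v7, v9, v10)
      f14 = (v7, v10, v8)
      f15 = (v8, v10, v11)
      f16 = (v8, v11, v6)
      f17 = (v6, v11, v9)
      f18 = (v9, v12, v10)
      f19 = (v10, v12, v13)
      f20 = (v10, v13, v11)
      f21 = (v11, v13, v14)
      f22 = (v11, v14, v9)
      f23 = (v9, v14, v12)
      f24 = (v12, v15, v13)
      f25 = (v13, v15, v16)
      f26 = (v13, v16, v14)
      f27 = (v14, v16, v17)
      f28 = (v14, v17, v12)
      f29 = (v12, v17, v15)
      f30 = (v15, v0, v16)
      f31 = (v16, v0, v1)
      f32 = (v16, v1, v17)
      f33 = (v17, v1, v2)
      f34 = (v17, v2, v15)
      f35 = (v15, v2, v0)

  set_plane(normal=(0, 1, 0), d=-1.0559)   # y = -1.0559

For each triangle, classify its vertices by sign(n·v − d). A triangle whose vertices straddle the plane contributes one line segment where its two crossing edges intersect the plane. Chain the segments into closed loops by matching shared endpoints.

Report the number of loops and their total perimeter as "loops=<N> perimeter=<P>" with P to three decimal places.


loops=2 perimeter=6.132

Straddling triangles (12 of 36):
  (v9,v12,v10) [+-+] → (-1.93037, -1.0559, 0)–(-1.47019, -1.0559, 0.26571)  len=0.5314
  (v10,v12,v13) [+--] → (-1.47019, -1.0559, 0.26571)–(-1.04539, -1.0559, 0.511)  len=0.4905
  (v10,v13,v11) [+-+] → (-1.04539, -1.0559, 0.511)–(-1.04539, -1.0559, 0.241899)  len=0.2691
  (v11,v13,v14) [+--] → (-1.04539, -1.0559, 0.241899)–(-1.04539, -1.0559, -0.511)  len=0.7529
  (v11,v14,v9) [+-+] → (-1.04539, -1.0559, -0.511)–(-1.27842, -1.0559, -0.376449)  len=0.2691
  (v9,v14,v12) [+--] → (-1.27842, -1.0559, -0.376449)–(-1.93037, -1.0559, 0)  len=0.7528
  (v15,v0,v16) [-+-] → (1.93037, -1.0559, 0)–(1.27842, -1.0559, 0.376449)  len=0.7528
  (v16,v0,v1) [-++] → (1.27842, -1.0559, 0.376449)–(1.04539, -1.0559, 0.511)  len=0.2691
  (v16,v1,v17) [-+-] → (1.04539, -1.0559, 0.511)–(1.04539, -1.0559, -0.241899)  len=0.7529
  (v17,v1,v2) [-++] → (1.04539, -1.0559, -0.241899)–(1.04539, -1.0559, -0.511)  len=0.2691
  (v17,v2,v15) [-+-] → (1.04539, -1.0559, -0.511)–(1.47019, -1.0559, -0.26571)  len=0.4905
  (v15,v2,v0) [-++] → (1.47019, -1.0559, -0.26571)–(1.93037, -1.0559, 0)  len=0.5314

Chained into 2 loop(s):
  loop 1: 6 segments, perimeter = 3.0658
  loop 2: 6 segments, perimeter = 3.0658
Total perimeter = 6.132


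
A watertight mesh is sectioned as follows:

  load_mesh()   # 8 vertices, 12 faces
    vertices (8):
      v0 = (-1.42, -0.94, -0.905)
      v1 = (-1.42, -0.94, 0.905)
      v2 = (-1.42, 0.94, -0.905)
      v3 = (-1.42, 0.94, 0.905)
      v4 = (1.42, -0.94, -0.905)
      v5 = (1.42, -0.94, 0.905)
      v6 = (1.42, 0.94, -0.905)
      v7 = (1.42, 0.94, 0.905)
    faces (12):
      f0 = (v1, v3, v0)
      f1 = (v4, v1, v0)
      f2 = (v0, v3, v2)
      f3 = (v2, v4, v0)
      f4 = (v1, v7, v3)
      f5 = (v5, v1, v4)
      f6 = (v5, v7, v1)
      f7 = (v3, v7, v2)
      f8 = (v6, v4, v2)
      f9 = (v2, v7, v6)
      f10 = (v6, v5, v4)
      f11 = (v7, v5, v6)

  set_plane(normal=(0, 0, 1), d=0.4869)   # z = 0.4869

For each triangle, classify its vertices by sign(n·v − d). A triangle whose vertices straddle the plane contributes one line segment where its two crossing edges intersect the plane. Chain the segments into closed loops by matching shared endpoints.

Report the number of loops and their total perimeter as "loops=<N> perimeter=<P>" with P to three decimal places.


loops=1 perimeter=9.440

Straddling triangles (8 of 12):
  (v1,v3,v0) [++-] → (-1.42, 0.50573, 0.4869)–(-1.42, -0.94, 0.4869)  len=1.4457
  (v4,v1,v0) [-+-] → (-0.763976, -0.94, 0.4869)–(-1.42, -0.94, 0.4869)  len=0.6560
  (v0,v3,v2) [-+-] → (-1.42, 0.50573, 0.4869)–(-1.42, 0.94, 0.4869)  len=0.4343
  (v5,v1,v4) [++-] → (-0.763976, -0.94, 0.4869)–(1.42, -0.94, 0.4869)  len=2.1840
  (v3,v7,v2) [++-] → (0.763976, 0.94, 0.4869)–(-1.42, 0.94, 0.4869)  len=2.1840
  (v2,v7,v6) [-+-] → (0.763976, 0.94, 0.4869)–(1.42, 0.94, 0.4869)  len=0.6560
  (v6,v5,v4) [-+-] → (1.42, -0.50573, 0.4869)–(1.42, -0.94, 0.4869)  len=0.4343
  (v7,v5,v6) [++-] → (1.42, -0.50573, 0.4869)–(1.42, 0.94, 0.4869)  len=1.4457

Chained into 1 loop(s):
  loop 1: 8 segments, perimeter = 9.4400
Total perimeter = 9.440


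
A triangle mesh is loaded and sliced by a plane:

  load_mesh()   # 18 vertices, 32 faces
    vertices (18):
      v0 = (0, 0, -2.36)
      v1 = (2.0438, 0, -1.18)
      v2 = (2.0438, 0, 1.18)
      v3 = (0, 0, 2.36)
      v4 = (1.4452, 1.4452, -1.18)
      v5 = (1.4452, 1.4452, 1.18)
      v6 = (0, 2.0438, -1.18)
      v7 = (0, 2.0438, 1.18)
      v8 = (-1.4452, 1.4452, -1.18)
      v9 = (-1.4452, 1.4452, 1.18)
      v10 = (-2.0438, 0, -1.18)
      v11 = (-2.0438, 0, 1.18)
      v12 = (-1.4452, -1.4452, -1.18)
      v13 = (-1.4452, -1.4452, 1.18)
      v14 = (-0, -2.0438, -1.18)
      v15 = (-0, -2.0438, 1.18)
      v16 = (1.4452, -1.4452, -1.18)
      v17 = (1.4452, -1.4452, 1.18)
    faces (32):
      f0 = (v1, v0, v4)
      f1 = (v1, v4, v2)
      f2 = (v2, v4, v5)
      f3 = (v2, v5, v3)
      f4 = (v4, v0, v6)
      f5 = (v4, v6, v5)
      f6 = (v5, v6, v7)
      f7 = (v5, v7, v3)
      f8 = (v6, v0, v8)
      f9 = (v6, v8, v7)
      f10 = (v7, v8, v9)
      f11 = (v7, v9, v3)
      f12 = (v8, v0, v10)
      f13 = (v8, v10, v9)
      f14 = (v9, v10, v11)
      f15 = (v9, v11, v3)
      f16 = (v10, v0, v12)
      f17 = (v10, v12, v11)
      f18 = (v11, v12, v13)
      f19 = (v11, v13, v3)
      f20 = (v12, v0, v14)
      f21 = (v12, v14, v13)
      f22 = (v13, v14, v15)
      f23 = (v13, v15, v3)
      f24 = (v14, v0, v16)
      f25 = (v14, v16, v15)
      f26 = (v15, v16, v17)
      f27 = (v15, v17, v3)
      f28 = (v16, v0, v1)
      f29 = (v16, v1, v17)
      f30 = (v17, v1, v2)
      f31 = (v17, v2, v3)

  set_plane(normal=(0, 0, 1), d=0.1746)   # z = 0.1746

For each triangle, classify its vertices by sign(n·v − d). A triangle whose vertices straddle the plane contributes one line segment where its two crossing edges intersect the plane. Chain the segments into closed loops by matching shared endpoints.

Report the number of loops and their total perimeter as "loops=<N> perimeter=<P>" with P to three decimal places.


loops=1 perimeter=12.514

Straddling triangles (16 of 32):
  (v1,v4,v2) [--+] → (1.78879, 0.61568, 0.1746)–(2.0438, 0, 0.1746)  len=0.6664
  (v2,v4,v5) [+-+] → (1.78879, 0.61568, 0.1746)–(1.4452, 1.4452, 0.1746)  len=0.8979
  (v4,v6,v5) [--+] → (0.82952, 1.70021, 0.1746)–(1.4452, 1.4452, 0.1746)  len=0.6664
  (v5,v6,v7) [+-+] → (0.82952, 1.70021, 0.1746)–(0, 2.0438, 0.1746)  len=0.8979
  (v6,v8,v7) [--+] → (-0.61568, 1.78879, 0.1746)–(0, 2.0438, 0.1746)  len=0.6664
  (v7,v8,v9) [+-+] → (-0.61568, 1.78879, 0.1746)–(-1.4452, 1.4452, 0.1746)  len=0.8979
  (v8,v10,v9) [--+] → (-1.70021, 0.82952, 0.1746)–(-1.4452, 1.4452, 0.1746)  len=0.6664
  (v9,v10,v11) [+-+] → (-1.70021, 0.82952, 0.1746)–(-2.0438, 0, 0.1746)  len=0.8979
  (v10,v12,v11) [--+] → (-1.78879, -0.61568, 0.1746)–(-2.0438, 0, 0.1746)  len=0.6664
  (v11,v12,v13) [+-+] → (-1.78879, -0.61568, 0.1746)–(-1.4452, -1.4452, 0.1746)  len=0.8979
  (v12,v14,v13) [--+] → (-0.82952, -1.70021, 0.1746)–(-1.4452, -1.4452, 0.1746)  len=0.6664
  (v13,v14,v15) [+-+] → (-0.82952, -1.70021, 0.1746)–(0, -2.0438, 0.1746)  len=0.8979
  (v14,v16,v15) [--+] → (0.61568, -1.78879, 0.1746)–(0, -2.0438, 0.1746)  len=0.6664
  (v15,v16,v17) [+-+] → (0.61568, -1.78879, 0.1746)–(1.4452, -1.4452, 0.1746)  len=0.8979
  (v16,v1,v17) [--+] → (1.70021, -0.82952, 0.1746)–(1.4452, -1.4452, 0.1746)  len=0.6664
  (v17,v1,v2) [+-+] → (1.70021, -0.82952, 0.1746)–(2.0438, 0, 0.1746)  len=0.8979

Chained into 1 loop(s):
  loop 1: 16 segments, perimeter = 12.5141
Total perimeter = 12.514


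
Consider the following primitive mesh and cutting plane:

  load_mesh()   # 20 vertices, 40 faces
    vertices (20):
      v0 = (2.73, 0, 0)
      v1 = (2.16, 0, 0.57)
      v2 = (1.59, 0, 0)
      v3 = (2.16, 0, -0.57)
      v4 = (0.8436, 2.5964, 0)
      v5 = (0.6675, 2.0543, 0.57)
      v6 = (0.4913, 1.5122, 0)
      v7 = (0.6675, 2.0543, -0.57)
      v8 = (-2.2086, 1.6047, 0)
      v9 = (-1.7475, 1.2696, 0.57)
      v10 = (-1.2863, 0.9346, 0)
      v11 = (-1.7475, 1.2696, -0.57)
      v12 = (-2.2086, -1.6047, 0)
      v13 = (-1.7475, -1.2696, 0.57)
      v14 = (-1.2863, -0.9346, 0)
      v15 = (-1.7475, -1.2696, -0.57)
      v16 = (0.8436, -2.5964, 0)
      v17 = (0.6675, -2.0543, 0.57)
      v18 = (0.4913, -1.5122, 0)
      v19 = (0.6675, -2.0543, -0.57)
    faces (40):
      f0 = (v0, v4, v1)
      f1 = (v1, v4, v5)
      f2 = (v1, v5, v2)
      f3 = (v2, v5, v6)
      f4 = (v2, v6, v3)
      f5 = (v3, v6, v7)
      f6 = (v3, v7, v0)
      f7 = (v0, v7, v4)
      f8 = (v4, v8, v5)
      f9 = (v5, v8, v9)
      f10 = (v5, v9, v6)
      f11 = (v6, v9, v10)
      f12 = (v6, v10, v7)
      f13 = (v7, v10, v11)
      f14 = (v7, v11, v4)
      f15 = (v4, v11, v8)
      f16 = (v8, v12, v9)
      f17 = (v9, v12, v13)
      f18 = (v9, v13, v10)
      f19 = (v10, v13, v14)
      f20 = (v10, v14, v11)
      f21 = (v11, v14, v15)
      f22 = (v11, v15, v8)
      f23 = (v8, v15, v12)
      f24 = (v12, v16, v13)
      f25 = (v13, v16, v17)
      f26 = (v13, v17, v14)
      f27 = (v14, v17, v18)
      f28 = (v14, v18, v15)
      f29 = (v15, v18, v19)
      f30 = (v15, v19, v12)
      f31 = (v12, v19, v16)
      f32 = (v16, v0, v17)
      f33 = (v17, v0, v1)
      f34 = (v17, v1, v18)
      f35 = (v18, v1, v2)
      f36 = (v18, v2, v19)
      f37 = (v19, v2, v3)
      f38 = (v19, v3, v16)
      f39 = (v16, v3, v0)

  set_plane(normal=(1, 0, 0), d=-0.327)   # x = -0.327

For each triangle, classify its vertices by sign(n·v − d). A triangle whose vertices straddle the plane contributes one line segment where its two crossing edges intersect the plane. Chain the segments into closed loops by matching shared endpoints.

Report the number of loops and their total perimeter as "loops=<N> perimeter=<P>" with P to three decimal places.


loops=2 perimeter=5.987

Straddling triangles (16 of 40):
  (v4,v8,v5) [+-+] → (-0.327, 2.21606, 0)–(-0.327, 1.89884, 0.372905)  len=0.4896
  (v5,v8,v9) [+--] → (-0.327, 1.89884, 0.372905)–(-0.327, 1.73116, 0.57)  len=0.2588
  (v5,v9,v6) [+-+] → (-0.327, 1.73116, 0.57)–(-0.327, 1.42353, 0.20834)  len=0.4748
  (v6,v9,v10) [+--] → (-0.327, 1.42353, 0.20834)–(-0.327, 1.24631, 0)  len=0.2735
  (v6,v10,v7) [+-+] → (-0.327, 1.24631, 0)–(-0.327, 1.48436, -0.279865)  len=0.3674
  (v7,v10,v11) [+--] → (-0.327, 1.48436, -0.279865)–(-0.327, 1.73116, -0.57)  len=0.3809
  (v7,v11,v4) [+-+] → (-0.327, 1.73116, -0.57)–(-0.327, 1.99698, -0.257513)  len=0.4103
  (v4,v11,v8) [+--] → (-0.327, 1.99698, -0.257513)–(-0.327, 2.21606, 0)  len=0.3381
  (v12,v16,v13) [-+-] → (-0.327, -2.21606, 0)–(-0.327, -1.99698, 0.257513)  len=0.3381
  (v13,v16,v17) [-++] → (-0.327, -1.99698, 0.257513)–(-0.327, -1.73116, 0.57)  len=0.4103
  (v13,v17,v14) [-+-] → (-0.327, -1.73116, 0.57)–(-0.327, -1.48436, 0.279865)  len=0.3809
  (v14,v17,v18) [-++] → (-0.327, -1.48436, 0.279865)–(-0.327, -1.24631, 0)  len=0.3674
  (v14,v18,v15) [-+-] → (-0.327, -1.24631, 0)–(-0.327, -1.42353, -0.20834)  len=0.2735
  (v15,v18,v19) [-++] → (-0.327, -1.42353, -0.20834)–(-0.327, -1.73116, -0.57)  len=0.4748
  (v15,v19,v12) [-+-] → (-0.327, -1.73116, -0.57)–(-0.327, -1.89884, -0.372905)  len=0.2588
  (v12,v19,v16) [-++] → (-0.327, -1.89884, -0.372905)–(-0.327, -2.21606, 0)  len=0.4896

Chained into 2 loop(s):
  loop 1: 8 segments, perimeter = 2.9933
  loop 2: 8 segments, perimeter = 2.9933
Total perimeter = 5.987


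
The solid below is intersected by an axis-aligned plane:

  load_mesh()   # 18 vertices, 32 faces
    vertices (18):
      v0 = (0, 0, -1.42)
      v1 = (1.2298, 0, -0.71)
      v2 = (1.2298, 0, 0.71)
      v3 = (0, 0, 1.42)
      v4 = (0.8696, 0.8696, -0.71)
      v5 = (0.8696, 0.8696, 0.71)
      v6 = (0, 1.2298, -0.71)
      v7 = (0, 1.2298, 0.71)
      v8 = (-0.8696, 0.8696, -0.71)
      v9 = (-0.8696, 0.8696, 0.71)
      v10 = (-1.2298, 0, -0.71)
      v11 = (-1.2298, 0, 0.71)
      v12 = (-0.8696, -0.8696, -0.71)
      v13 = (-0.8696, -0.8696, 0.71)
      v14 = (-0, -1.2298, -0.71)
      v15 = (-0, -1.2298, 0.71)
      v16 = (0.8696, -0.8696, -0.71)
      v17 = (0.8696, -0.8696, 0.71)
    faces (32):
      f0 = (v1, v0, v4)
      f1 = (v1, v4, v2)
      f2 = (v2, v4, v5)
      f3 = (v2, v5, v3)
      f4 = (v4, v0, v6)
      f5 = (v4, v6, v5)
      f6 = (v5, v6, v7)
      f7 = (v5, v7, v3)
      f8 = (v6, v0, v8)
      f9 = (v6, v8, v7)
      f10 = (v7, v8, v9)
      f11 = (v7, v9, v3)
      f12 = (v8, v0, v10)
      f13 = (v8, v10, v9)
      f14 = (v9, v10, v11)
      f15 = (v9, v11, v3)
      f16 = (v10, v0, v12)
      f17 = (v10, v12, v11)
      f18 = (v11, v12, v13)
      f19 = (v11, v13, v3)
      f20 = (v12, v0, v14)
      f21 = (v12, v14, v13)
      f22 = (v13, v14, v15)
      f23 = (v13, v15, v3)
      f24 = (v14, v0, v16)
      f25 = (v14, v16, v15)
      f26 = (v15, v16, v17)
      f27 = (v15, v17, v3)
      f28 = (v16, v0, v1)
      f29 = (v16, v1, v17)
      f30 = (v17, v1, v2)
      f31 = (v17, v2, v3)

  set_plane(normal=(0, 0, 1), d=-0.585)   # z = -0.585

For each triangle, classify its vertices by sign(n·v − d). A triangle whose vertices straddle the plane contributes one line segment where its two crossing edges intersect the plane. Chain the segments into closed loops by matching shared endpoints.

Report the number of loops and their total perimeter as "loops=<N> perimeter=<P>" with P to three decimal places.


loops=1 perimeter=7.530

Straddling triangles (16 of 32):
  (v1,v4,v2) [--+] → (0.901308, 0.793051, -0.585)–(1.2298, 0, -0.585)  len=0.8584
  (v2,v4,v5) [+-+] → (0.901308, 0.793051, -0.585)–(0.8696, 0.8696, -0.585)  len=0.0829
  (v4,v6,v5) [--+] → (0.0765493, 1.19809, -0.585)–(0.8696, 0.8696, -0.585)  len=0.8584
  (v5,v6,v7) [+-+] → (0.0765493, 1.19809, -0.585)–(0, 1.2298, -0.585)  len=0.0829
  (v6,v8,v7) [--+] → (-0.793051, 0.901308, -0.585)–(0, 1.2298, -0.585)  len=0.8584
  (v7,v8,v9) [+-+] → (-0.793051, 0.901308, -0.585)–(-0.8696, 0.8696, -0.585)  len=0.0829
  (v8,v10,v9) [--+] → (-1.19809, 0.0765493, -0.585)–(-0.8696, 0.8696, -0.585)  len=0.8584
  (v9,v10,v11) [+-+] → (-1.19809, 0.0765493, -0.585)–(-1.2298, 0, -0.585)  len=0.0829
  (v10,v12,v11) [--+] → (-0.901308, -0.793051, -0.585)–(-1.2298, 0, -0.585)  len=0.8584
  (v11,v12,v13) [+-+] → (-0.901308, -0.793051, -0.585)–(-0.8696, -0.8696, -0.585)  len=0.0829
  (v12,v14,v13) [--+] → (-0.0765493, -1.19809, -0.585)–(-0.8696, -0.8696, -0.585)  len=0.8584
  (v13,v14,v15) [+-+] → (-0.0765493, -1.19809, -0.585)–(0, -1.2298, -0.585)  len=0.0829
  (v14,v16,v15) [--+] → (0.793051, -0.901308, -0.585)–(0, -1.2298, -0.585)  len=0.8584
  (v15,v16,v17) [+-+] → (0.793051, -0.901308, -0.585)–(0.8696, -0.8696, -0.585)  len=0.0829
  (v16,v1,v17) [--+] → (1.19809, -0.0765493, -0.585)–(0.8696, -0.8696, -0.585)  len=0.8584
  (v17,v1,v2) [+-+] → (1.19809, -0.0765493, -0.585)–(1.2298, 0, -0.585)  len=0.0829

Chained into 1 loop(s):
  loop 1: 16 segments, perimeter = 7.5300
Total perimeter = 7.530


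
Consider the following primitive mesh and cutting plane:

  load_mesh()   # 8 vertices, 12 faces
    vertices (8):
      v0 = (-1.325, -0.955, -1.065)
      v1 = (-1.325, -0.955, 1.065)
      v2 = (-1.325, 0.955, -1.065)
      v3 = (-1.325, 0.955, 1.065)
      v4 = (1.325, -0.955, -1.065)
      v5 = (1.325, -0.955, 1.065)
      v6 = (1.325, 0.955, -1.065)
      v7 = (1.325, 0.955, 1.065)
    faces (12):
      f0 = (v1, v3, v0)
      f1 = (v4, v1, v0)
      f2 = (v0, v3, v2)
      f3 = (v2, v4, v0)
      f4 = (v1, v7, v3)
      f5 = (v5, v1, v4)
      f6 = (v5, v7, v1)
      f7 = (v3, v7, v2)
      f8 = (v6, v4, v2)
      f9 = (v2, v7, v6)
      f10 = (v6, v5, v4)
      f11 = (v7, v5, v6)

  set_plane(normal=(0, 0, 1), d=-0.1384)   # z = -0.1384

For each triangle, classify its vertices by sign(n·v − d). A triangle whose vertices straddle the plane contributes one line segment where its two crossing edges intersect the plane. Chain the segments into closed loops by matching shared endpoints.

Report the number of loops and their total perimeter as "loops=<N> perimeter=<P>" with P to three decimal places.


loops=1 perimeter=9.120

Straddling triangles (8 of 12):
  (v1,v3,v0) [++-] → (-1.325, -0.124105, -0.1384)–(-1.325, -0.955, -0.1384)  len=0.8309
  (v4,v1,v0) [-+-] → (0.172188, -0.955, -0.1384)–(-1.325, -0.955, -0.1384)  len=1.4972
  (v0,v3,v2) [-+-] → (-1.325, -0.124105, -0.1384)–(-1.325, 0.955, -0.1384)  len=1.0791
  (v5,v1,v4) [++-] → (0.172188, -0.955, -0.1384)–(1.325, -0.955, -0.1384)  len=1.1528
  (v3,v7,v2) [++-] → (-0.172188, 0.955, -0.1384)–(-1.325, 0.955, -0.1384)  len=1.1528
  (v2,v7,v6) [-+-] → (-0.172188, 0.955, -0.1384)–(1.325, 0.955, -0.1384)  len=1.4972
  (v6,v5,v4) [-+-] → (1.325, 0.124105, -0.1384)–(1.325, -0.955, -0.1384)  len=1.0791
  (v7,v5,v6) [++-] → (1.325, 0.124105, -0.1384)–(1.325, 0.955, -0.1384)  len=0.8309

Chained into 1 loop(s):
  loop 1: 8 segments, perimeter = 9.1200
Total perimeter = 9.120


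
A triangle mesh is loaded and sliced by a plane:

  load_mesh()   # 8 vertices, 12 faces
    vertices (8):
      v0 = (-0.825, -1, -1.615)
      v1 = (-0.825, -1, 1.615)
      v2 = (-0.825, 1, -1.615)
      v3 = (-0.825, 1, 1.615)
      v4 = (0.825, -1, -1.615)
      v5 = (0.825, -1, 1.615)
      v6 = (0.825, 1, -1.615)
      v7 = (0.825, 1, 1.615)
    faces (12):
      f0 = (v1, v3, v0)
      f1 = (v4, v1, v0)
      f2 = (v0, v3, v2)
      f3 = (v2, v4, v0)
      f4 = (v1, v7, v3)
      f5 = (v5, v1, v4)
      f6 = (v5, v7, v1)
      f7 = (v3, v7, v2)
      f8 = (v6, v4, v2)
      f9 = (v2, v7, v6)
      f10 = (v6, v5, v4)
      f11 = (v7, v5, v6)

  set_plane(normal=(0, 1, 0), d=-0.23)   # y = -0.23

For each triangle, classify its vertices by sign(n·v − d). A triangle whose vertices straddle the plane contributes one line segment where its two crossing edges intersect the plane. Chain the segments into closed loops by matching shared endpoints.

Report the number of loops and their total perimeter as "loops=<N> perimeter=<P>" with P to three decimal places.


Straddling triangles (8 of 12):
  (v1,v3,v0) [-+-] → (-0.825, -0.23, 1.615)–(-0.825, -0.23, -0.37145)  len=1.9865
  (v0,v3,v2) [-++] → (-0.825, -0.23, -0.37145)–(-0.825, -0.23, -1.615)  len=1.2435
  (v2,v4,v0) [+--] → (0.18975, -0.23, -1.615)–(-0.825, -0.23, -1.615)  len=1.0148
  (v1,v7,v3) [-++] → (-0.18975, -0.23, 1.615)–(-0.825, -0.23, 1.615)  len=0.6352
  (v5,v7,v1) [-+-] → (0.825, -0.23, 1.615)–(-0.18975, -0.23, 1.615)  len=1.0148
  (v6,v4,v2) [+-+] → (0.825, -0.23, -1.615)–(0.18975, -0.23, -1.615)  len=0.6352
  (v6,v5,v4) [+--] → (0.825, -0.23, 0.37145)–(0.825, -0.23, -1.615)  len=1.9865
  (v7,v5,v6) [+-+] → (0.825, -0.23, 1.615)–(0.825, -0.23, 0.37145)  len=1.2435

Chained into 1 loop(s):
  loop 1: 8 segments, perimeter = 9.7600
Total perimeter = 9.760

loops=1 perimeter=9.760


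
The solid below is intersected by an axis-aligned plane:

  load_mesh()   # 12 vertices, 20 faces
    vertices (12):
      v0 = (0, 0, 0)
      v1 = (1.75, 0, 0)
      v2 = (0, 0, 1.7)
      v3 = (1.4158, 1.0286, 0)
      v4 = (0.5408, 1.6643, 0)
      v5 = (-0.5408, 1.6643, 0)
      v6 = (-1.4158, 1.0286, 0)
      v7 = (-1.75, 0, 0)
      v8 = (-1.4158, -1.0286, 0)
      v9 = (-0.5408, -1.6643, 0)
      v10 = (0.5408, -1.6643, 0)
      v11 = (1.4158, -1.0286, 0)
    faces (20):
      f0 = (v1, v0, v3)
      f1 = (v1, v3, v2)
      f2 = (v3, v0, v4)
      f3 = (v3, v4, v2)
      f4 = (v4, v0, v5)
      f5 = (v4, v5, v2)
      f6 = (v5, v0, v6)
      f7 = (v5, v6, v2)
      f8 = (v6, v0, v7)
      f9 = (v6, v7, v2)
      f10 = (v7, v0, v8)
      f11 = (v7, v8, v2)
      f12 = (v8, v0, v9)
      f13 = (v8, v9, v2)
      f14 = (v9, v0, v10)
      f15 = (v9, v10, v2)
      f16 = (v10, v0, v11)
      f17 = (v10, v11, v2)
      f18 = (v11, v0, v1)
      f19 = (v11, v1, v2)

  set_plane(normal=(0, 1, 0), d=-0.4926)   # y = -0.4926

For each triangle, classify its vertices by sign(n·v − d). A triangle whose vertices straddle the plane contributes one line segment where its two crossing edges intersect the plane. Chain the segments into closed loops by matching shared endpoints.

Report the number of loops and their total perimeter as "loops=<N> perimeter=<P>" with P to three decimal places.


Straddling triangles (10 of 20):
  (v7,v0,v8) [++-] → (-0.678031, -0.4926, 0)–(-1.58995, -0.4926, 0)  len=0.9119
  (v7,v8,v2) [+-+] → (-1.58995, -0.4926, 0)–(-0.678031, -0.4926, 0.885864)  len=1.2714
  (v8,v0,v9) [-+-] → (-0.678031, -0.4926, 0)–(-0.160066, -0.4926, 0)  len=0.5180
  (v8,v9,v2) [--+] → (-0.160066, -0.4926, 1.19683)–(-0.678031, -0.4926, 0.885864)  len=0.6041
  (v9,v0,v10) [-+-] → (-0.160066, -0.4926, 0)–(0.160066, -0.4926, 0)  len=0.3201
  (v9,v10,v2) [--+] → (0.160066, -0.4926, 1.19683)–(-0.160066, -0.4926, 1.19683)  len=0.3201
  (v10,v0,v11) [-+-] → (0.160066, -0.4926, 0)–(0.678031, -0.4926, 0)  len=0.5180
  (v10,v11,v2) [--+] → (0.678031, -0.4926, 0.885864)–(0.160066, -0.4926, 1.19683)  len=0.6041
  (v11,v0,v1) [-++] → (0.678031, -0.4926, 0)–(1.58995, -0.4926, 0)  len=0.9119
  (v11,v1,v2) [-++] → (1.58995, -0.4926, 0)–(0.678031, -0.4926, 0.885864)  len=1.2714

Chained into 1 loop(s):
  loop 1: 10 segments, perimeter = 7.2510
Total perimeter = 7.251

loops=1 perimeter=7.251


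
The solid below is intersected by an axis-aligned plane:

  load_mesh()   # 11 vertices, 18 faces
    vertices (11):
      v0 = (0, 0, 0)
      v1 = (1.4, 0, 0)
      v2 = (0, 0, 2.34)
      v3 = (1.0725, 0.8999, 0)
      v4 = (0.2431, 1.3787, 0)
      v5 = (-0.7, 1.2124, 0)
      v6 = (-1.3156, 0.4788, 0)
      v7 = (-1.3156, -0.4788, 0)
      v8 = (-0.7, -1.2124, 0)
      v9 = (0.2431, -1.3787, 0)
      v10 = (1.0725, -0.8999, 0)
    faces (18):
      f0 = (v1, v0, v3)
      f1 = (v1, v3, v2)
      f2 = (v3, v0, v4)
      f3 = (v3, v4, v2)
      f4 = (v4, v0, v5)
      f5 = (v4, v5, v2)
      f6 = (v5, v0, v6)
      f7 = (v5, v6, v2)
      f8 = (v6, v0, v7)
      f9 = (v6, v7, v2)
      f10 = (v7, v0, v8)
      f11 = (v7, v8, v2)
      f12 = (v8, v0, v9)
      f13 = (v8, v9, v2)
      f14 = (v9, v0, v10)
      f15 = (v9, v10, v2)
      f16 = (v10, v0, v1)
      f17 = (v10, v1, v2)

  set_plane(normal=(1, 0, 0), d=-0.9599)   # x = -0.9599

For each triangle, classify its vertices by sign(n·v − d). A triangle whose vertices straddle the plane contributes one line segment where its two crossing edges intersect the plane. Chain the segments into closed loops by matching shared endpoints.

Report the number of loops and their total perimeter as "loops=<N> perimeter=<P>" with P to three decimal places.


Straddling triangles (6 of 18):
  (v5,v0,v6) [++-] → (-0.9599, 0.349346, 0)–(-0.9599, 0.902682, 0)  len=0.5533
  (v5,v6,v2) [+-+] → (-0.9599, 0.902682, 0)–(-0.9599, 0.349346, 0.632668)  len=0.8405
  (v6,v0,v7) [-+-] → (-0.9599, 0.349346, 0)–(-0.9599, -0.349346, 0)  len=0.6987
  (v6,v7,v2) [--+] → (-0.9599, -0.349346, 0.632668)–(-0.9599, 0.349346, 0.632668)  len=0.6987
  (v7,v0,v8) [-++] → (-0.9599, -0.349346, 0)–(-0.9599, -0.902682, 0)  len=0.5533
  (v7,v8,v2) [-++] → (-0.9599, -0.902682, 0)–(-0.9599, -0.349346, 0.632668)  len=0.8405

Chained into 1 loop(s):
  loop 1: 6 segments, perimeter = 4.1851
Total perimeter = 4.185

loops=1 perimeter=4.185


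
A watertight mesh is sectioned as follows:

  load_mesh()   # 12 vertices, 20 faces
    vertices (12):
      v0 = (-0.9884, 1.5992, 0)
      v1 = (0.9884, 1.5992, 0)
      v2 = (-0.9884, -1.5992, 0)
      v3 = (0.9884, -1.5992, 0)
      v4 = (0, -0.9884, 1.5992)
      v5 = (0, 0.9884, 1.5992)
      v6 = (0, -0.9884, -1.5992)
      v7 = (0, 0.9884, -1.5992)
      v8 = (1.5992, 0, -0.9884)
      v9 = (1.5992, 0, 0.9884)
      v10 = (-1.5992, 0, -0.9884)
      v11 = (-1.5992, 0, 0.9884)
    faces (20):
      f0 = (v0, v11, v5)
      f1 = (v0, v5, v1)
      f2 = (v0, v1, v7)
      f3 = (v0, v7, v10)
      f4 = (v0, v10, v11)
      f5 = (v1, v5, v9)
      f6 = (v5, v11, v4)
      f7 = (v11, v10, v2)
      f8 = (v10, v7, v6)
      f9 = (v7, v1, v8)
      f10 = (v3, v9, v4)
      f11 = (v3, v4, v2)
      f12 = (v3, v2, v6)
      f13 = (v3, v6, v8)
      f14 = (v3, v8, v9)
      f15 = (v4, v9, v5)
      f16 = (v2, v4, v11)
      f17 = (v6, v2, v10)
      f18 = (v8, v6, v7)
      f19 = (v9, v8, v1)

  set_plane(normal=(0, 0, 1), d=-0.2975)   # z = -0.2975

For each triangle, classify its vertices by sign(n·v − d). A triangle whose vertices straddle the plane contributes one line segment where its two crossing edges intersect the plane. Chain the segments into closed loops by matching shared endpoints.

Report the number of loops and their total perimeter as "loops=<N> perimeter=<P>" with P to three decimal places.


Straddling triangles (10 of 20):
  (v0,v1,v7) [++-] → (0.804527, 1.48557, -0.2975)–(-0.804527, 1.48557, -0.2975)  len=1.6091
  (v0,v7,v10) [+--] → (-0.804527, 1.48557, -0.2975)–(-1.17225, 1.11785, -0.2975)  len=0.5200
  (v0,v10,v11) [+-+] → (-1.17225, 1.11785, -0.2975)–(-1.5992, 0, -0.2975)  len=1.1966
  (v11,v10,v2) [+-+] → (-1.5992, 0, -0.2975)–(-1.17225, -1.11785, -0.2975)  len=1.1966
  (v7,v1,v8) [-+-] → (0.804527, 1.48557, -0.2975)–(1.17225, 1.11785, -0.2975)  len=0.5200
  (v3,v2,v6) [++-] → (-0.804527, -1.48557, -0.2975)–(0.804527, -1.48557, -0.2975)  len=1.6091
  (v3,v6,v8) [+--] → (0.804527, -1.48557, -0.2975)–(1.17225, -1.11785, -0.2975)  len=0.5200
  (v3,v8,v9) [+-+] → (1.17225, -1.11785, -0.2975)–(1.5992, 0, -0.2975)  len=1.1966
  (v6,v2,v10) [-+-] → (-0.804527, -1.48557, -0.2975)–(-1.17225, -1.11785, -0.2975)  len=0.5200
  (v9,v8,v1) [+-+] → (1.5992, 0, -0.2975)–(1.17225, 1.11785, -0.2975)  len=1.1966

Chained into 1 loop(s):
  loop 1: 10 segments, perimeter = 10.0847
Total perimeter = 10.085

loops=1 perimeter=10.085
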